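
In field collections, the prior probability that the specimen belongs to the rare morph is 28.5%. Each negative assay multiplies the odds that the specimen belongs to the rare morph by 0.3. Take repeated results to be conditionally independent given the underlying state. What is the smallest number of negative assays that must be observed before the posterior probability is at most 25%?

1

Prior odds: 0.285 ÷ 0.715 = 57/143.
Likelihood ratio per negative assay = 0.3.
Target odds: 0.25 ÷ 0.75 = 1/3.
Require 0.3ⁿ ≤ 1/3 ÷ (57/143) = 143/171.
0.3¹ = 0.3, which is already at or below the required 143/171; so n = 1.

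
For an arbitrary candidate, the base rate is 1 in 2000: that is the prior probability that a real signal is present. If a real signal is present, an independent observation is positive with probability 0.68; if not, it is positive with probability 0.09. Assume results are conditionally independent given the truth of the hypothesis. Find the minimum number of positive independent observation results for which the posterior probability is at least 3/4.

Prior odds: 0.0005 ÷ 0.9995 = 1/1999.
Likelihood ratio of a positive = 0.68/0.09 = 68/9.
Target posterior odds = 0.75/0.25 = 3.
Require (68/9)ⁿ ≥ 3 ÷ (1/1999) = 5997.
(68/9)⁴ = 21381376/6561 falls short of 5997 but (68/9)⁵ ≈24622.5 reaches it, so n = 5.

5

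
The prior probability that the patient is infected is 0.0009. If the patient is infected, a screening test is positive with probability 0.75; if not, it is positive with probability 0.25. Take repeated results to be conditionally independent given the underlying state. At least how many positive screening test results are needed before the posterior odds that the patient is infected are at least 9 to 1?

9

Prior odds = 0.0009/0.9991 = 9/9991.
Likelihood ratio of a positive = 0.75/0.25 = 3.
Target odds = 9.
Require 3ⁿ ≥ 9 ÷ (9/9991) = 9991.
3⁸ = 6561 falls short of 9991 but 3⁹ = 19683 reaches it, so n = 9.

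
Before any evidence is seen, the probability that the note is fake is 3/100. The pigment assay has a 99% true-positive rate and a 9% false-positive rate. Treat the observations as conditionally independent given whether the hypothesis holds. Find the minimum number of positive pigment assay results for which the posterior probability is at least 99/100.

Prior odds = 0.03/0.97 = 3/97.
Likelihood ratio of a positive result = 0.99/0.09 = 11.
Target posterior odds = 0.99/0.01 = 99.
Need (3/97) × 11ⁿ ≥ 99, i.e. 11ⁿ ≥ 3201.
11³ = 1331 falls short of 3201 but 11⁴ = 14641 reaches it, so n = 4.

4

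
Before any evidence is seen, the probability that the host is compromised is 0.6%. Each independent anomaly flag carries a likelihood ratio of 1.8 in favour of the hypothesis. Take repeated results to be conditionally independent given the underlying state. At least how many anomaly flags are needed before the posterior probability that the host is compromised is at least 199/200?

Prior odds: 0.006 ÷ 0.994 = 3/497.
Likelihood ratio per anomaly flag = 1.8.
Target posterior odds = 0.995/0.005 = 199.
Need (3/497) × 1.8ⁿ ≥ 199, i.e. 1.8ⁿ ≥ 98903/3.
1.8¹⁷ ≈21859.1 falls short of 98903/3 but 1.8¹⁸ ≈39346.4 reaches it, so n = 18.

18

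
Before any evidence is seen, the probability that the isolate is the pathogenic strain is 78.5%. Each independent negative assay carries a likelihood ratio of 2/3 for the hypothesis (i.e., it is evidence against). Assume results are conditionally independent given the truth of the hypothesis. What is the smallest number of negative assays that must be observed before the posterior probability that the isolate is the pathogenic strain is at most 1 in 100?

Prior odds = 0.785/0.215 = 157/43.
Likelihood ratio per negative assay = 2/3.
Target posterior odds = 0.01/0.99 = 1/99.
Require (2/3)ⁿ ≤ 1/99 ÷ (157/43) = 43/15543.
(2/3)¹⁴ = 16384/4782969 is still above 43/15543 but (2/3)¹⁵ = 32768/14348907 is at or below it, so n = 15.

15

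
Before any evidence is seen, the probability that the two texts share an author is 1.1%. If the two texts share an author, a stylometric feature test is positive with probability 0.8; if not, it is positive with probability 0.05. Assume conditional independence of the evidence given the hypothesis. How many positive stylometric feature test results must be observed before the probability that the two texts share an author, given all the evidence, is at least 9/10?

Prior odds = 0.011/0.989 = 11/989.
Likelihood ratio of a positive = 0.8/0.05 = 16.
Target posterior odds = 0.9/0.1 = 9.
Require 16ⁿ ≥ 9 ÷ (11/989) = 8901/11.
16² = 256 falls short of 8901/11 but 16³ = 4096 reaches it, so n = 3.

3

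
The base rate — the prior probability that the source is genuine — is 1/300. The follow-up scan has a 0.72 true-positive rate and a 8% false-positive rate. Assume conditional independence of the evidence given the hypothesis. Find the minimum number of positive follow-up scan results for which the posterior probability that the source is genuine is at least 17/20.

4

Prior odds = (1/300)/(299/300) = 1/299.
Likelihood ratio of a positive result = 0.72/0.08 = 9.
Target posterior odds = 0.85/0.15 = 17/3.
Require 9ⁿ ≥ 17/3 ÷ (1/299) = 5083/3.
9³ = 729 falls short of 5083/3 but 9⁴ = 6561 reaches it, so n = 4.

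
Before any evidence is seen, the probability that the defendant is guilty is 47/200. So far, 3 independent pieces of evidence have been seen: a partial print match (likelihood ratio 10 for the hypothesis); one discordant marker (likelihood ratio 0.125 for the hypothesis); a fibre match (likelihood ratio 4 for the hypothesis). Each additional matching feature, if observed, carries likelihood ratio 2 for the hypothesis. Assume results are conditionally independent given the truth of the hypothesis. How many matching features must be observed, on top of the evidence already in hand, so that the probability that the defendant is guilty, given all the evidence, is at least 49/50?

Prior odds = 0.235/0.765 = 47/153.
Combined Bayes factor of the evidence already in hand = 10 × 0.125 × 4 = 5.
Odds after that evidence = (47/153) × 5 = 235/153.
Target odds = 0.98/0.02 = 49.
Need 2ⁿ ≥ 49 ÷ (235/153) = 7497/235.
2⁴ = 16 falls short of 7497/235 but 2⁵ = 32 reaches it, so n = 5.

5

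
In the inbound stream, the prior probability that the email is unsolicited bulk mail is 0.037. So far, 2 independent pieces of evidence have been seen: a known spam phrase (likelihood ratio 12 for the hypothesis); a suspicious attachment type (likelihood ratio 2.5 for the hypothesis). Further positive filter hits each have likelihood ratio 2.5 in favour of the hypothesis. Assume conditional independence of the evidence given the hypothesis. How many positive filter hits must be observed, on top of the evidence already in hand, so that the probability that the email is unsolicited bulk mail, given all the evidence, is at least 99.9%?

Prior odds = 0.037/0.963 = 37/963.
Combined Bayes factor of the evidence already in hand = 12 × 2.5 = 30.
Odds after that evidence = (37/963) × 30 = 370/321.
Target odds = 0.999/0.001 = 999.
Need 2.5ⁿ ≥ 999 ÷ (370/321) = 866.7.
2.5⁷ = 610.3515625 falls short of 866.7 but 2.5⁸ = 390625/256 reaches it, so n = 8.

8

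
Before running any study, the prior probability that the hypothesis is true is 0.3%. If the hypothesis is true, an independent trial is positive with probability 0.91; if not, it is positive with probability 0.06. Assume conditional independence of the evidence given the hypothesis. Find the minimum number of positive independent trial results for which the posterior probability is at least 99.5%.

Prior odds = 0.003/0.997 = 3/997.
Likelihood ratio of a positive = 0.91/0.06 = 91/6.
Target odds: 0.995 ÷ 0.005 = 199.
Need (3/997) × (91/6)ⁿ ≥ 199, i.e. (91/6)ⁿ ≥ 198403/3.
(91/6)⁴ = 68574961/1296 falls short of 198403/3 but (91/6)⁵ ≈802510 reaches it, so n = 5.

5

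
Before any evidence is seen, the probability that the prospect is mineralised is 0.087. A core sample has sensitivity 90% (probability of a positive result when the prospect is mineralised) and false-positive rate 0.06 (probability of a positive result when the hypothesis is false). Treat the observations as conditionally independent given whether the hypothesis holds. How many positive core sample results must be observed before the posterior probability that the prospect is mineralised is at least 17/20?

Prior odds: 0.087 ÷ 0.913 = 87/913.
Likelihood ratio of a positive result = 0.9/0.06 = 15.
Target odds: 0.85 ÷ 0.15 = 17/3.
Require 15ⁿ ≥ 17/3 ÷ (87/913) = 15521/261.
15¹ = 15 falls short of 15521/261 but 15² = 225 reaches it, so n = 2.

2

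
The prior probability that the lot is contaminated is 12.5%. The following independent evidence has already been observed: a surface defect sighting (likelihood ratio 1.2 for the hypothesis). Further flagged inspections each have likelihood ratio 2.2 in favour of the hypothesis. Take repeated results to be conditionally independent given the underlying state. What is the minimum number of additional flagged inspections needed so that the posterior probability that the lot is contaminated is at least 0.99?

Prior odds = 0.125/0.875 = 1/7.
Bayes factor of the evidence already in hand = 1.2.
Odds after that evidence = (1/7) × 1.2 = 6/35.
Target odds = 0.99/0.01 = 99.
Need 2.2ⁿ ≥ 99 ÷ (6/35) = 577.5.
2.2⁸ = 214358881/390625 falls short of 577.5 but 2.2⁹ ≈1207.27 reaches it, so n = 9.

9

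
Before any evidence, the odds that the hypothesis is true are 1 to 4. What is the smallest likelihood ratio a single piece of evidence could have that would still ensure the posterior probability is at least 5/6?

Prior odds = 0.25.
Target odds = (5/6)/(1/6) = 5.
Required Bayes factor = 5 ÷ 0.25 = 20.

20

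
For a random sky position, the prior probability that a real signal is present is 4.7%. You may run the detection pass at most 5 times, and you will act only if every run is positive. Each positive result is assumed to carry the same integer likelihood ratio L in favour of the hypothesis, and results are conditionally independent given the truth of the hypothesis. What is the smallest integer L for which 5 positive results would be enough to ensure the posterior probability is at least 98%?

4

Prior odds = 0.047/0.953 = 47/953.
Target odds = 0.98/0.02 = 49.
Need L⁵ ≥ 49 ÷ (47/953) = 46697/47.
3⁵ = 243 < 46697/47 ≤ 1024 = 4⁵, so L = 4.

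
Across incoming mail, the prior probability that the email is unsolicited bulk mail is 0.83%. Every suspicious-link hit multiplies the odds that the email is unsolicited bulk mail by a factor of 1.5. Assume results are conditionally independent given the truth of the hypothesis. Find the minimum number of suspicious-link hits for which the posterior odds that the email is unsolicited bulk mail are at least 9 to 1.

Prior odds: 0.0083 ÷ 0.9917 = 83/9917.
Likelihood ratio per suspicious-link hit = 1.5.
Target odds = 9.
Require 1.5ⁿ ≥ 9 ÷ (83/9917) = 89253/83.
1.5¹⁷ = 129140163/131072 falls short of 89253/83 but 1.5¹⁸ = 387420489/262144 reaches it, so n = 18.

18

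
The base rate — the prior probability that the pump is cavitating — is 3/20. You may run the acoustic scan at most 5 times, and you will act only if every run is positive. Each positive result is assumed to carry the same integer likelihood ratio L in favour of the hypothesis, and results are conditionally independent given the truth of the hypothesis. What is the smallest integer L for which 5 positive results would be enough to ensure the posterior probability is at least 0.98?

4

Prior odds = 0.15/0.85 = 3/17.
Target odds = 0.98/0.02 = 49.
Need L⁵ ≥ 49 ÷ (3/17) = 833/3.
3⁵ = 243 < 833/3 ≤ 1024 = 4⁵, so L = 4.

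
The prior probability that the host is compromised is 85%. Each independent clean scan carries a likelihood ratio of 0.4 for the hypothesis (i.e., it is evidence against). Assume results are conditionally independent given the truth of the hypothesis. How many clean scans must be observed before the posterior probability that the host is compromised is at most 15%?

4

Prior odds = 0.85/0.15 = 17/3.
Likelihood ratio per clean scan = 0.4.
Target posterior odds = 0.15/0.85 = 3/17.
Need (17/3) × 0.4ⁿ ≤ 3/17, i.e. 0.4ⁿ ≤ 9/289.
0.4³ = 0.064 is still above 9/289 but 0.4⁴ = 0.0256 is at or below it, so n = 4.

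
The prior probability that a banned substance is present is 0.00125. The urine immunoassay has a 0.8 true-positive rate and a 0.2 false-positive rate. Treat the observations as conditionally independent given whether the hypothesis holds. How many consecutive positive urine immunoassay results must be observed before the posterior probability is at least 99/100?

9

Prior odds = 0.00125/0.99875 = 1/799.
Likelihood ratio of a positive result = 0.8/0.2 = 4.
Target odds: 0.99 ÷ 0.01 = 99.
Require 4ⁿ ≥ 99 ÷ (1/799) = 79101.
4⁸ = 65536 falls short of 79101 but 4⁹ = 262144 reaches it, so n = 9.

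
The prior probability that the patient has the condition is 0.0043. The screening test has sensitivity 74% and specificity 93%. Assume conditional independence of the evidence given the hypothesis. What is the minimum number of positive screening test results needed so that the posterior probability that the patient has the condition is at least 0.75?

3

Prior odds = 0.0043/0.9957 = 43/9957.
False-positive rate = 1 − 0.93 = 0.07; likelihood ratio of a positive = 0.74/0.07 = 74/7.
Target posterior odds = 0.75/0.25 = 3.
Need (43/9957) × (74/7)ⁿ ≥ 3, i.e. (74/7)ⁿ ≥ 29871/43.
(74/7)² = 5476/49 falls short of 29871/43 but (74/7)³ = 405224/343 reaches it, so n = 3.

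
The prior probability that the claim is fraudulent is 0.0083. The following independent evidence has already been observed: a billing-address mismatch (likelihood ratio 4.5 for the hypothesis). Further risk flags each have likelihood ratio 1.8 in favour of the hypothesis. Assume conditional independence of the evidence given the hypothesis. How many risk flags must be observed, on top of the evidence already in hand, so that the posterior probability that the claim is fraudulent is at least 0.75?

Prior odds = 0.0083/0.9917 = 83/9917.
Bayes factor of the evidence already in hand = 4.5.
Odds after that evidence = (83/9917) × 4.5 = 747/19834.
Target odds = 0.75/0.25 = 3.
Need 1.8ⁿ ≥ 3 ÷ (747/19834) = 19834/249.
1.8⁷ = 4782969/78125 falls short of 19834/249 but 1.8⁸ = 43046721/390625 reaches it, so n = 8.

8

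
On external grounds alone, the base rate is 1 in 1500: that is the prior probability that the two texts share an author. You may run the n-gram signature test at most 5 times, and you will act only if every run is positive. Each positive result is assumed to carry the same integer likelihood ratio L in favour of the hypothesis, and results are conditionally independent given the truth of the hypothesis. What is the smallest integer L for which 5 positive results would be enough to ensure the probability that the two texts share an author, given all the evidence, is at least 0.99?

Prior odds = (1/1500)/(1499/1500) = 1/1499.
Target odds = 0.99/0.01 = 99.
Need L⁵ ≥ 99 ÷ (1/1499) = 148401.
10⁵ = 100000 < 148401 ≤ 161051 = 11⁵, so L = 11.

11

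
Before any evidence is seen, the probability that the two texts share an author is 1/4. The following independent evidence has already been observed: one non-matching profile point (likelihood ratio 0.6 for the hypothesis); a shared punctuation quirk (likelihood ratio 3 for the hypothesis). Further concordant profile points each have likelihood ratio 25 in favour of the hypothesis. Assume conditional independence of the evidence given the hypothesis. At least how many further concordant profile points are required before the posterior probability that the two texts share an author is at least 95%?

Prior odds = 0.25/0.75 = 1/3.
Combined Bayes factor of the evidence already in hand = 0.6 × 3 = 1.8.
Odds after that evidence = (1/3) × 1.8 = 0.6.
Target odds = 0.95/0.05 = 19.
Need 25ⁿ ≥ 19 ÷ 0.6 = 95/3.
25¹ = 25 falls short of 95/3 but 25² = 625 reaches it, so n = 2.

2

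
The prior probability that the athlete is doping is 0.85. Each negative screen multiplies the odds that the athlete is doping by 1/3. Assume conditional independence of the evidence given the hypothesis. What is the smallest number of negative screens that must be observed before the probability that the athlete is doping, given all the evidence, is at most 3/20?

Prior odds = 0.85/0.15 = 17/3.
Likelihood ratio per negative screen = 1/3.
Target odds: 0.15 ÷ 0.85 = 3/17.
Require (1/3)ⁿ ≤ 3/17 ÷ (17/3) = 9/289.
(1/3)³ = 1/27 is still above 9/289 but (1/3)⁴ = 1/81 is at or below it, so n = 4.

4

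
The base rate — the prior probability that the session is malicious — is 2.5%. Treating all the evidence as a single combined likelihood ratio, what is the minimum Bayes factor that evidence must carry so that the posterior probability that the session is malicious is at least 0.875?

273

Prior odds = 0.025/0.975 = 1/39.
Target odds = 0.875/0.125 = 7.
Required Bayes factor = 7 ÷ (1/39) = 273.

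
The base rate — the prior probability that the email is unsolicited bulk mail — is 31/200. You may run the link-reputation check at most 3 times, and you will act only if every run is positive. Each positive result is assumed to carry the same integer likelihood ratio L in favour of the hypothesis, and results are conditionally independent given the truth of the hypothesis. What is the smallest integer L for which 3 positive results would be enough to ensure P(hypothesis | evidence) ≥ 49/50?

Prior odds = 0.155/0.845 = 31/169.
Target odds = 0.98/0.02 = 49.
Need L³ ≥ 49 ÷ (31/169) = 8281/31.
6³ = 216 < 8281/31 ≤ 343 = 7³, so L = 7.

7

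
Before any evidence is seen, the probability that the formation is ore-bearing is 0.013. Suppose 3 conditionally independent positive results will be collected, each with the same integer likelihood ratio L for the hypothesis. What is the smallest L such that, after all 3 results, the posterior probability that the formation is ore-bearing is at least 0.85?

8

Prior odds = 0.013/0.987 = 13/987.
Target odds = 0.85/0.15 = 17/3.
Need L³ ≥ 17/3 ÷ (13/987) = 5593/13.
7³ = 343 < 5593/13 ≤ 512 = 8³, so L = 8.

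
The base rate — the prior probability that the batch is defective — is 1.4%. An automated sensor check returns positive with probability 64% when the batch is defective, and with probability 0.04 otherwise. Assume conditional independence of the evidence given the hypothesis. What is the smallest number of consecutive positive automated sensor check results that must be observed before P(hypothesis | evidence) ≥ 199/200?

4

Prior odds: 0.014 ÷ 0.986 = 7/493.
Likelihood ratio of a positive result = 0.64/0.04 = 16.
Target posterior odds = 0.995/0.005 = 199.
Require 16ⁿ ≥ 199 ÷ (7/493) = 98107/7.
16³ = 4096 falls short of 98107/7 but 16⁴ = 65536 reaches it, so n = 4.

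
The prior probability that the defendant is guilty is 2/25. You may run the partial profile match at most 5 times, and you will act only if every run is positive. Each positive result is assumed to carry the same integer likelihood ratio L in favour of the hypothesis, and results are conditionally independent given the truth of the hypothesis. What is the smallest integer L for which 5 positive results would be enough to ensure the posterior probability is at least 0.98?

4

Prior odds = 0.08/0.92 = 2/23.
Target odds = 0.98/0.02 = 49.
Need L⁵ ≥ 49 ÷ (2/23) = 563.5.
3⁵ = 243 < 563.5 ≤ 1024 = 4⁵, so L = 4.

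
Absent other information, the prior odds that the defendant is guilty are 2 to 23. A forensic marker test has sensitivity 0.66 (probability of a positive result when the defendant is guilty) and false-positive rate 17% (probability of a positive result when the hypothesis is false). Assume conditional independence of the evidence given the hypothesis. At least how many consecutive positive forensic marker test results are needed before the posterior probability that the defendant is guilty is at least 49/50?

5

Prior odds = 2/23.
Likelihood ratio of a positive result = 0.66/0.17 = 66/17.
Target posterior odds = 0.98/0.02 = 49.
Require (66/17)ⁿ ≥ 49 ÷ (2/23) = 563.5.
(66/17)⁴ = 18974736/83521 falls short of 563.5 but (66/17)⁵ ≈882.013 reaches it, so n = 5.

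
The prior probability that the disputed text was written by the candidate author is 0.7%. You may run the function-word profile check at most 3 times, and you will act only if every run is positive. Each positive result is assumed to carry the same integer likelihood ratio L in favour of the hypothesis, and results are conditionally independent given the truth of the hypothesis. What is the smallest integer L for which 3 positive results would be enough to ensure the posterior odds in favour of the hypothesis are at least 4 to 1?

9

Prior odds = 0.007/0.993 = 7/993.
Target odds = 4.
Need L³ ≥ 4 ÷ (7/993) = 3972/7.
8³ = 512 < 3972/7 ≤ 729 = 9³, so L = 9.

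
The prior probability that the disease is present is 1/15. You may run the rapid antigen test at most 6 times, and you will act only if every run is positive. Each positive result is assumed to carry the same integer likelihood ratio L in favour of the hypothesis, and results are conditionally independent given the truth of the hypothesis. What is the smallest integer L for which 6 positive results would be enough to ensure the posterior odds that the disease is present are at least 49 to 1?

3

Prior odds = (1/15)/(14/15) = 1/14.
Target odds = 49.
Need L⁶ ≥ 49 ÷ (1/14) = 686.
2⁶ = 64 < 686 ≤ 729 = 3⁶, so L = 3.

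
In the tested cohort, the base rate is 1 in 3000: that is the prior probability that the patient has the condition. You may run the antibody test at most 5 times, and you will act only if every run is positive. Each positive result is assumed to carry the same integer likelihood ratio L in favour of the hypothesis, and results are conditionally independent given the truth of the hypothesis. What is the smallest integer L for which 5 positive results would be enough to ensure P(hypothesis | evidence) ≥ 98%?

11

Prior odds = (1/3000)/(2999/3000) = 1/2999.
Target odds = 0.98/0.02 = 49.
Need L⁵ ≥ 49 ÷ (1/2999) = 146951.
10⁵ = 100000 < 146951 ≤ 161051 = 11⁵, so L = 11.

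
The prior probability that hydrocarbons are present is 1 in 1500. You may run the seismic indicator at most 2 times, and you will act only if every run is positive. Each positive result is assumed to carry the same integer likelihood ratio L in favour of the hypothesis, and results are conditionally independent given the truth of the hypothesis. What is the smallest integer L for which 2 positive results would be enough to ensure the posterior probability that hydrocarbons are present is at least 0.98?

Prior odds = (1/1500)/(1499/1500) = 1/1499.
Target odds = 0.98/0.02 = 49.
Need L² ≥ 49 ÷ (1/1499) = 73451.
271² = 73441 < 73451 ≤ 73984 = 272², so L = 272.

272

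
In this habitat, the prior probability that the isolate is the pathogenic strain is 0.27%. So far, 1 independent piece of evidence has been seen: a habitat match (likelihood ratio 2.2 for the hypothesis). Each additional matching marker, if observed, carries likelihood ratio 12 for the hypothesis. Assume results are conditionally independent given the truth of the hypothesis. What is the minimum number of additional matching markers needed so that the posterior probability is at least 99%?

4

Prior odds = 0.0027/0.9973 = 27/9973.
Bayes factor of the evidence already in hand = 2.2.
Odds after that evidence = (27/9973) × 2.2 = 297/49865.
Target odds = 0.99/0.01 = 99.
Need 12ⁿ ≥ 99 ÷ (297/49865) = 49865/3.
12³ = 1728 falls short of 49865/3 but 12⁴ = 20736 reaches it, so n = 4.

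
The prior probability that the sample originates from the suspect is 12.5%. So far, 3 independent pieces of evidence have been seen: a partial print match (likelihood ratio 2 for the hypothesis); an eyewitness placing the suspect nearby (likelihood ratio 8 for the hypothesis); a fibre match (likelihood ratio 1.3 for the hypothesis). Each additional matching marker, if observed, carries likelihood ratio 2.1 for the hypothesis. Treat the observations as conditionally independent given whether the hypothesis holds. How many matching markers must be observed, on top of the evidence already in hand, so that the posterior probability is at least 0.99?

Prior odds = 0.125/0.875 = 1/7.
Combined Bayes factor of the evidence already in hand = 2 × 8 × 1.3 = 20.8.
Odds after that evidence = (1/7) × 20.8 = 104/35.
Target odds = 0.99/0.01 = 99.
Need 2.1ⁿ ≥ 99 ÷ (104/35) = 3465/104.
2.1⁴ = 19.4481 falls short of 3465/104 but 2.1⁵ = 4084101/100000 reaches it, so n = 5.

5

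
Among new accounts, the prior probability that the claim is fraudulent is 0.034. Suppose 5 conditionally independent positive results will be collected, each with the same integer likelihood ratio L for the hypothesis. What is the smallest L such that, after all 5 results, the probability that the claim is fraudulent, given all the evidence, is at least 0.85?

3

Prior odds = 0.034/0.966 = 17/483.
Target odds = 0.85/0.15 = 17/3.
Need L⁵ ≥ 17/3 ÷ (17/483) = 161.
2⁵ = 32 < 161 ≤ 243 = 3⁵, so L = 3.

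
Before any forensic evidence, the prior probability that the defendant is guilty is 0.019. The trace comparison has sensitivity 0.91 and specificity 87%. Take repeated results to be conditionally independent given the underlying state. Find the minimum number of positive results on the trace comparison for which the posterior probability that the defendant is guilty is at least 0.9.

Prior odds = 0.019/0.981 = 19/981.
False-positive rate = 1 − 0.87 = 0.13; likelihood ratio of a positive = 0.91/0.13 = 7.
Target odds: 0.9 ÷ 0.1 = 9.
Need (19/981) × 7ⁿ ≥ 9, i.e. 7ⁿ ≥ 8829/19.
7³ = 343 falls short of 8829/19 but 7⁴ = 2401 reaches it, so n = 4.

4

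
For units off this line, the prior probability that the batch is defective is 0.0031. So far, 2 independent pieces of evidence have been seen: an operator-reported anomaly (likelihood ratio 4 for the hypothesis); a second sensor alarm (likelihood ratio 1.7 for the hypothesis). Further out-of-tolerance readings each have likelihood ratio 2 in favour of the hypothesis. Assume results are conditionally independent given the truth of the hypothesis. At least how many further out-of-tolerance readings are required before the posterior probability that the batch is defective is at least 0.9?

Prior odds = 0.0031/0.9969 = 31/9969.
Combined Bayes factor of the evidence already in hand = 4 × 1.7 = 6.8.
Odds after that evidence = (31/9969) × 6.8 = 1054/49845.
Target odds = 0.9/0.1 = 9.
Need 2ⁿ ≥ 9 ÷ (1054/49845) = 448605/1054.
2⁸ = 256 falls short of 448605/1054 but 2⁹ = 512 reaches it, so n = 9.

9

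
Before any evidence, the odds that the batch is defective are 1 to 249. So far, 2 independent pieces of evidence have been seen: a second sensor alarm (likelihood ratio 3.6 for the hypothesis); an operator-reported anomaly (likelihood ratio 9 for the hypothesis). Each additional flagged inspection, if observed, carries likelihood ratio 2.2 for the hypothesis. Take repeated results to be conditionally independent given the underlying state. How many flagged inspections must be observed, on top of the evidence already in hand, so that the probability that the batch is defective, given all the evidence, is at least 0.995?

10

Prior odds = 1/249.
Combined Bayes factor of the evidence already in hand = 3.6 × 9 = 32.4.
Odds after that evidence = (1/249) × 32.4 = 54/415.
Target odds = 0.995/0.005 = 199.
Need 2.2ⁿ ≥ 199 ÷ (54/415) = 82585/54.
2.2⁹ ≈1207.27 falls short of 82585/54 but 2.2¹⁰ ≈2655.99 reaches it, so n = 10.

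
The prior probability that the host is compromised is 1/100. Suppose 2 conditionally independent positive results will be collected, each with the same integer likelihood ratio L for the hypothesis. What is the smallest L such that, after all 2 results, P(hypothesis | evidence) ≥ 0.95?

44

Prior odds = 0.01/0.99 = 1/99.
Target odds = 0.95/0.05 = 19.
Need L² ≥ 19 ÷ (1/99) = 1881.
43² = 1849 < 1881 ≤ 1936 = 44², so L = 44.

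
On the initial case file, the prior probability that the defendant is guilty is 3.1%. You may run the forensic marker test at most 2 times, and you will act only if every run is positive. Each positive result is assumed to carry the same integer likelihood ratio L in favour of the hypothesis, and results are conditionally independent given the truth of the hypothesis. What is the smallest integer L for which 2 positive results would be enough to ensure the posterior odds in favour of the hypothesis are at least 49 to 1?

Prior odds = 0.031/0.969 = 31/969.
Target odds = 49.
Need L² ≥ 49 ÷ (31/969) = 47481/31.
39² = 1521 < 47481/31 ≤ 1600 = 40², so L = 40.

40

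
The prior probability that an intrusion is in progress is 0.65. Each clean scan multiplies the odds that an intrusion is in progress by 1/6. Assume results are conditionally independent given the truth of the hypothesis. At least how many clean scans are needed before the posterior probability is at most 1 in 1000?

5

Prior odds: 0.65 ÷ 0.35 = 13/7.
Likelihood ratio per clean scan = 1/6.
Target posterior odds = 0.001/0.999 = 1/999.
Require (1/6)ⁿ ≤ 1/999 ÷ (13/7) = 7/12987.
(1/6)⁴ = 1/1296 is still above 7/12987 but (1/6)⁵ = 1/7776 is at or below it, so n = 5.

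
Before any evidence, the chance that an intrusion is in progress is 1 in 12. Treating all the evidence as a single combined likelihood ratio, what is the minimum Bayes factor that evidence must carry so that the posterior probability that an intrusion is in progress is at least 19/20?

Prior odds = (1/12)/(11/12) = 1/11.
Target odds = 0.95/0.05 = 19.
Required Bayes factor = 19 ÷ (1/11) = 209.

209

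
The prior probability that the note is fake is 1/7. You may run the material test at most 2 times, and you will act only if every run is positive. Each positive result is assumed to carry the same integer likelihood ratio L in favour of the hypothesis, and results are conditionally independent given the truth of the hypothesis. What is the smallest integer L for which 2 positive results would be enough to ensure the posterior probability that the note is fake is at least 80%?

5

Prior odds = (1/7)/(6/7) = 1/6.
Target odds = 0.8/0.2 = 4.
Need L² ≥ 4 ÷ (1/6) = 24.
4² = 16 < 24 ≤ 25 = 5², so L = 5.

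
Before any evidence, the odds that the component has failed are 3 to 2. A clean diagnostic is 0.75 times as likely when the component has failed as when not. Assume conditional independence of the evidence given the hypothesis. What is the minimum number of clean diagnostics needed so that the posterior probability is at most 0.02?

Prior odds = 1.5.
Likelihood ratio per clean diagnostic = 0.75.
Target odds: 0.02 ÷ 0.98 = 1/49.
Require 0.75ⁿ ≤ 1/49 ÷ 1.5 = 2/147.
0.75¹⁴ = 4782969/268435456 is still above 2/147 but 0.75¹⁵ ≈0.0133635 is at or below it, so n = 15.

15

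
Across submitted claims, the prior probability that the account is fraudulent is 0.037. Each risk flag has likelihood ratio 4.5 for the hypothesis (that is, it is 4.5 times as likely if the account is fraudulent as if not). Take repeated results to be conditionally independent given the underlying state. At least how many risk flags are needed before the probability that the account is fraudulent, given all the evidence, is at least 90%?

Prior odds: 0.037 ÷ 0.963 = 37/963.
Likelihood ratio per risk flag = 4.5.
Target odds: 0.9 ÷ 0.1 = 9.
Require 4.5ⁿ ≥ 9 ÷ (37/963) = 8667/37.
4.5³ = 91.125 falls short of 8667/37 but 4.5⁴ = 410.0625 reaches it, so n = 4.

4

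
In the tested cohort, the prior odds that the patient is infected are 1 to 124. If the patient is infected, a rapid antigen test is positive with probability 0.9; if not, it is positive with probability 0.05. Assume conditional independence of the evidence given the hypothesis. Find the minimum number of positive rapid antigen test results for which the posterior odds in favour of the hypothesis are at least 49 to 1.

Prior odds = 1/124.
Likelihood ratio of a positive = 0.9/0.05 = 18.
Target odds = 49.
Need (1/124) × 18ⁿ ≥ 49, i.e. 18ⁿ ≥ 6076.
18³ = 5832 falls short of 6076 but 18⁴ = 104976 reaches it, so n = 4.

4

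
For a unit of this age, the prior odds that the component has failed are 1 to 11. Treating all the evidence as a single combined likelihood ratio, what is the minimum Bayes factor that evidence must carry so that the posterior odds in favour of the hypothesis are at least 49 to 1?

Prior odds = 1/11.
Target odds = 49.
Required Bayes factor = 49 ÷ (1/11) = 539.

539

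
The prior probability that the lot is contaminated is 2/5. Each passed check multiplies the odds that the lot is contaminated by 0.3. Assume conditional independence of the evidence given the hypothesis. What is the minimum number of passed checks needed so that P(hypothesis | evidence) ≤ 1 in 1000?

6

Prior odds = 0.4/0.6 = 2/3.
Likelihood ratio per passed check = 0.3.
Target posterior odds = 0.001/0.999 = 1/999.
Need (2/3) × 0.3ⁿ ≤ 1/999, i.e. 0.3ⁿ ≤ 1/666.
0.3⁵ = 243/100000 is still above 1/666 but 0.3⁶ = 729/1000000 is at or below it, so n = 6.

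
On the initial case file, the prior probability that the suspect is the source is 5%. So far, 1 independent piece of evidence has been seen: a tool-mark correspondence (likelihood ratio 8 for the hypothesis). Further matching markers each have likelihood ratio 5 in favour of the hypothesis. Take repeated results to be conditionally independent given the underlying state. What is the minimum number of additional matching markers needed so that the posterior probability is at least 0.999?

Prior odds = 0.05/0.95 = 1/19.
Bayes factor of the evidence already in hand = 8.
Odds after that evidence = (1/19) × 8 = 8/19.
Target odds = 0.999/0.001 = 999.
Need 5ⁿ ≥ 999 ÷ (8/19) = 2372.625.
5⁴ = 625 falls short of 2372.625 but 5⁵ = 3125 reaches it, so n = 5.

5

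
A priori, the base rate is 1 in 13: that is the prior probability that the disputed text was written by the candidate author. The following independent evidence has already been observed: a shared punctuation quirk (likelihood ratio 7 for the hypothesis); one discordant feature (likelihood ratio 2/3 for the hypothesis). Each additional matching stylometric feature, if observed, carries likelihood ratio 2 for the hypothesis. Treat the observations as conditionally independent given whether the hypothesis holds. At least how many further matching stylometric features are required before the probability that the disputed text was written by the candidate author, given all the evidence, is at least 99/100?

8

Prior odds = (1/13)/(12/13) = 1/12.
Combined Bayes factor of the evidence already in hand = 7 × (2/3) = 14/3.
Odds after that evidence = (1/12) × 14/3 = 7/18.
Target odds = 0.99/0.01 = 99.
Need 2ⁿ ≥ 99 ÷ (7/18) = 1782/7.
2⁷ = 128 falls short of 1782/7 but 2⁸ = 256 reaches it, so n = 8.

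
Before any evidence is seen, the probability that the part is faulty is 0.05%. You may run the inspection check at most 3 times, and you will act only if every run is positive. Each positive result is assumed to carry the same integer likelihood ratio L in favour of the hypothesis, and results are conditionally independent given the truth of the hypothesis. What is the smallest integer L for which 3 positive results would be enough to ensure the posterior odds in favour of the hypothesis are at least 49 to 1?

Prior odds = 0.0005/0.9995 = 1/1999.
Target odds = 49.
Need L³ ≥ 49 ÷ (1/1999) = 97951.
46³ = 97336 < 97951 ≤ 103823 = 47³, so L = 47.

47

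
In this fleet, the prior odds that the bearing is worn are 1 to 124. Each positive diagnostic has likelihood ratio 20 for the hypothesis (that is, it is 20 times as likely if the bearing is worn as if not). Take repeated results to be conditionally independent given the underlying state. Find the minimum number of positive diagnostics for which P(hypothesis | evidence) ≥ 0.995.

Prior odds = 1/124.
Likelihood ratio per positive diagnostic = 20.
Target posterior odds = 0.995/0.005 = 199.
Require 20ⁿ ≥ 199 ÷ (1/124) = 24676.
20³ = 8000 falls short of 24676 but 20⁴ = 160000 reaches it, so n = 4.

4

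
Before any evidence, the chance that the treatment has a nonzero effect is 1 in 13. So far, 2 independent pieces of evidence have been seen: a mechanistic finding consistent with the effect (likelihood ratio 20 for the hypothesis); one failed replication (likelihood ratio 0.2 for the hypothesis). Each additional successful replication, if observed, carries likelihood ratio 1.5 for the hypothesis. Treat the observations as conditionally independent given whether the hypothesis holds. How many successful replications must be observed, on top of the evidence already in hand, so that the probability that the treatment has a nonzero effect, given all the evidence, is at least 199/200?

Prior odds = (1/13)/(12/13) = 1/12.
Combined Bayes factor of the evidence already in hand = 20 × 0.2 = 4.
Odds after that evidence = (1/12) × 4 = 1/3.
Target odds = 0.995/0.005 = 199.
Need 1.5ⁿ ≥ 199 ÷ (1/3) = 597.
1.5¹⁵ = 14348907/32768 falls short of 597 but 1.5¹⁶ = 43046721/65536 reaches it, so n = 16.

16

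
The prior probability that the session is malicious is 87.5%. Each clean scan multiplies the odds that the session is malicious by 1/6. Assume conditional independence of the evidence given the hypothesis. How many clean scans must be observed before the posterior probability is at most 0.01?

4

Prior odds = 0.875/0.125 = 7.
Likelihood ratio per clean scan = 1/6.
Target odds: 0.01 ÷ 0.99 = 1/99.
Need 7 × (1/6)ⁿ ≤ 1/99, i.e. (1/6)ⁿ ≤ 1/693.
(1/6)³ = 1/216 is still above 1/693 but (1/6)⁴ = 1/1296 is at or below it, so n = 4.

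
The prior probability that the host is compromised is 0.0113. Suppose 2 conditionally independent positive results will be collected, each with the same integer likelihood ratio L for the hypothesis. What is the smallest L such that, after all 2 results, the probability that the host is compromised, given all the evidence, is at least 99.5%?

132

Prior odds = 0.0113/0.9887 = 113/9887.
Target odds = 0.995/0.005 = 199.
Need L² ≥ 199 ÷ (113/9887) = 1967513/113.
131² = 17161 < 1967513/113 ≤ 17424 = 132², so L = 132.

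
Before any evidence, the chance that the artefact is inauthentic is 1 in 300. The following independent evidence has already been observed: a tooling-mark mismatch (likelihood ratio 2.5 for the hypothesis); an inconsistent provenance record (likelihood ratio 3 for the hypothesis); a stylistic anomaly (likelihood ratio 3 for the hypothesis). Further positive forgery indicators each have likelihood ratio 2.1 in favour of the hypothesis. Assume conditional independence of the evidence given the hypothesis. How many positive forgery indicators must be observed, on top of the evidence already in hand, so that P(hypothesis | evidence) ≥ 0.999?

Prior odds = (1/300)/(299/300) = 1/299.
Combined Bayes factor of the evidence already in hand = 2.5 × 3 × 3 = 22.5.
Odds after that evidence = (1/299) × 22.5 = 45/598.
Target odds = 0.999/0.001 = 999.
Need 2.1ⁿ ≥ 999 ÷ (45/598) = 13275.6.
2.1¹² ≈7355.83 falls short of 13275.6 but 2.1¹³ ≈15447.2 reaches it, so n = 13.

13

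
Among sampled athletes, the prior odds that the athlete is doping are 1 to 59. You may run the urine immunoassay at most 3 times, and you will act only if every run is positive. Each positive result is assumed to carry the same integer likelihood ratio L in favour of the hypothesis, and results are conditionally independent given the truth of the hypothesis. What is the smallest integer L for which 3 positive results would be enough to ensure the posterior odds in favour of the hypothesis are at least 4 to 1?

Prior odds = 1/59.
Target odds = 4.
Need L³ ≥ 4 ÷ (1/59) = 236.
6³ = 216 < 236 ≤ 343 = 7³, so L = 7.

7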